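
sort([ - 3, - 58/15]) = [ - 58/15,-3 ]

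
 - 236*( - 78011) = 18410596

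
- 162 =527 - 689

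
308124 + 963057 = 1271181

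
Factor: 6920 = 2^3*5^1*173^1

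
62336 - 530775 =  - 468439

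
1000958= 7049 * 142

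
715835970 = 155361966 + 560474004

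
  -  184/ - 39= 184/39 = 4.72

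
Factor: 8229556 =2^2*59^1 *34871^1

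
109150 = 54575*2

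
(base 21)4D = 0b1100001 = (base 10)97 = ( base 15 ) 67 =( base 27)3g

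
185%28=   17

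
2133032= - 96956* ( - 22 ) 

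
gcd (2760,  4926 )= 6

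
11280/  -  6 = -1880/1  =  -1880.00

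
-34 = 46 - 80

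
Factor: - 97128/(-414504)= 3^( -1 )*71^1*101^( - 1)= 71/303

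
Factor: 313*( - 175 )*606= - 2^1*3^1*5^2*7^1*101^1*313^1 = - 33193650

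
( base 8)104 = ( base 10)68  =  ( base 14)4C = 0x44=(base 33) 22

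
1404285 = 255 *5507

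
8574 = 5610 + 2964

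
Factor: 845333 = 845333^1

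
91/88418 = 91/88418 = 0.00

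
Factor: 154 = 2^1*7^1*11^1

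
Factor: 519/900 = 2^( - 2 )*3^(-1) *5^( - 2 ) * 173^1 = 173/300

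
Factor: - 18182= - 2^1*9091^1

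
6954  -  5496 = 1458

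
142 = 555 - 413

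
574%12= 10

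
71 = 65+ 6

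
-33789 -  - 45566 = 11777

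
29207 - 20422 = 8785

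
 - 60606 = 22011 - 82617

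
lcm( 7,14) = 14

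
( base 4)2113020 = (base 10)9672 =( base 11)72a3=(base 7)40125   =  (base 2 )10010111001000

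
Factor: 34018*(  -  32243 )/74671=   -  1096842374/74671 =-2^1 * 19^1 *73^1 *89^( - 1 ) * 233^1*839^ ( - 1)*1697^1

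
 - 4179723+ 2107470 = -2072253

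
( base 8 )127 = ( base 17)52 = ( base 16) 57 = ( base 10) 87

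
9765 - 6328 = 3437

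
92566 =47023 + 45543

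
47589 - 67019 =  - 19430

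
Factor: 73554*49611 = 2^1* 3^2*13^1*23^2*41^1*719^1 =3649087494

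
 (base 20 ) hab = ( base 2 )1101101100011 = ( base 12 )4083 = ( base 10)7011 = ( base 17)1747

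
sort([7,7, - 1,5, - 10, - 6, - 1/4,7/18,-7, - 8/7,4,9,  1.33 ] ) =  [ - 10, - 7 , - 6, - 8/7, - 1,  -  1/4,7/18,  1.33,  4, 5,7, 7, 9 ]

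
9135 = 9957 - 822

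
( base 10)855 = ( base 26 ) 16n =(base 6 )3543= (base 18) 2b9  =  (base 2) 1101010111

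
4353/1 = 4353 = 4353.00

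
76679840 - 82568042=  - 5888202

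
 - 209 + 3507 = 3298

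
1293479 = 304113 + 989366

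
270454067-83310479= 187143588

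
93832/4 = 23458 = 23458.00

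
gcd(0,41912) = 41912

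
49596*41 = 2033436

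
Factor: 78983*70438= 2^1*19^1*41^1*859^1*4157^1 = 5563404554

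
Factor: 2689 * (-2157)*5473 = - 31744346829 = -  3^1 * 13^1*421^1  *719^1 * 2689^1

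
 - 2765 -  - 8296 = 5531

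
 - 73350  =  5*( - 14670)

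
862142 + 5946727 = 6808869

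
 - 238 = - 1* 238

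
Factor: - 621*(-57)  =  35397  =  3^4 *19^1*23^1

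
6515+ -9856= - 3341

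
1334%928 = 406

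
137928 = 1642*84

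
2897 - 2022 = 875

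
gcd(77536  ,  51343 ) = 1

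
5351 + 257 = 5608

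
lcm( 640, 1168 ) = 46720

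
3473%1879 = 1594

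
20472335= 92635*221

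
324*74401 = 24105924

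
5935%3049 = 2886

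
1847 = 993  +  854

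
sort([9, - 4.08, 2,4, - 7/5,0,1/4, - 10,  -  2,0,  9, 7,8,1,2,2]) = [ - 10, - 4.08, - 2, - 7/5,  0,0,1/4,1,2, 2, 2, 4, 7,8 , 9,9] 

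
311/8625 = 311/8625=0.04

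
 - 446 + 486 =40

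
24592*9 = 221328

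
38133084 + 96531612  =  134664696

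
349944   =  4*87486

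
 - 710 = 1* ( - 710)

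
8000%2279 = 1163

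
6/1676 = 3/838 = 0.00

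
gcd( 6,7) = 1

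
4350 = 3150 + 1200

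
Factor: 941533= 863^1*1091^1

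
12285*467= 5737095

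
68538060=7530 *9102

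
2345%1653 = 692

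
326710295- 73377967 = 253332328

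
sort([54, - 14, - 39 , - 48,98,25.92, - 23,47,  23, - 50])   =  [ - 50, - 48, - 39, - 23, - 14,23,25.92,47,54,98]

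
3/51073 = 3/51073  =  0.00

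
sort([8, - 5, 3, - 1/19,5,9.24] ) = [-5, - 1/19,3,  5,8, 9.24]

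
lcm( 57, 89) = 5073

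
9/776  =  9/776 = 0.01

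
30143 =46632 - 16489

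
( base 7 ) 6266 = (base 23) 43J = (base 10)2204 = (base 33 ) 20q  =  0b100010011100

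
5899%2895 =109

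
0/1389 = 0  =  0.00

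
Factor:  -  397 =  - 397^1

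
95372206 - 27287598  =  68084608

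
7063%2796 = 1471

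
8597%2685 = 542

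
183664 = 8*22958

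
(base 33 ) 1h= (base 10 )50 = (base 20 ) 2A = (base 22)26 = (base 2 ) 110010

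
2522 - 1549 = 973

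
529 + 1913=2442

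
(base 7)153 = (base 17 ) 52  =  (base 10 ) 87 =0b1010111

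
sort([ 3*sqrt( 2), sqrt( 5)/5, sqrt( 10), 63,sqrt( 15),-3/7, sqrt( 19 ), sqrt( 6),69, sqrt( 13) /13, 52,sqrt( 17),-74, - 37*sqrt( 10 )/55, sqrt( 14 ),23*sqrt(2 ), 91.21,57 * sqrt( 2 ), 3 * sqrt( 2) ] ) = [ - 74,-37 *sqrt( 10)/55,-3/7, sqrt( 13)/13,sqrt( 5)/5, sqrt(6 ),sqrt( 10), sqrt( 14 ) , sqrt(15 ), sqrt( 17), 3*sqrt(2 ),3 * sqrt( 2), sqrt( 19 ),23*sqrt(2), 52, 63, 69,57*sqrt ( 2), 91.21]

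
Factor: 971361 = 3^2 *37^1*2917^1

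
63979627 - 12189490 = 51790137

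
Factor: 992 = 2^5*31^1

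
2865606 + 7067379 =9932985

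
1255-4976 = - 3721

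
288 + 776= 1064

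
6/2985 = 2/995 = 0.00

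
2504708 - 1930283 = 574425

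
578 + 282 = 860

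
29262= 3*9754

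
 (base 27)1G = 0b101011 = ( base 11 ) 3a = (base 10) 43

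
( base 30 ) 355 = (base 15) CA5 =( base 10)2855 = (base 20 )72f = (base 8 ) 5447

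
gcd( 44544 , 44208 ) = 48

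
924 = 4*231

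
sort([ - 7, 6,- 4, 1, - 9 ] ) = [ - 9, - 7, - 4,1, 6] 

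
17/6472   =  17/6472=0.00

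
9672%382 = 122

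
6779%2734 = 1311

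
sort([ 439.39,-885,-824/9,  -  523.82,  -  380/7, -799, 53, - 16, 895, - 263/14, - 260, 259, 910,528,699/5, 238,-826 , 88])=[-885,-826,- 799,  -  523.82,- 260, - 824/9,-380/7,  -  263/14, - 16, 53, 88, 699/5 , 238,259, 439.39, 528 , 895,  910]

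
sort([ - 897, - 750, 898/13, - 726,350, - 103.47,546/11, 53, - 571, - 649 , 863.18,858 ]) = [-897, - 750,-726, - 649, - 571, - 103.47 , 546/11,53,898/13,350 , 858,863.18]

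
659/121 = 5 + 54/121= 5.45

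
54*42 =2268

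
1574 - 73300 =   -  71726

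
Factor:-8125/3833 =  -5^4*13^1*3833^(-1 ) 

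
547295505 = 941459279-394163774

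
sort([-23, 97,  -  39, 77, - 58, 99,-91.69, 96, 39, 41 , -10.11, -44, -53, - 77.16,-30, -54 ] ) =[ - 91.69, - 77.16, - 58,  -  54, - 53, - 44, - 39,  -  30,  -  23 , -10.11, 39,41,77, 96, 97  ,  99] 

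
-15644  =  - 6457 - 9187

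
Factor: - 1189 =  - 29^1 * 41^1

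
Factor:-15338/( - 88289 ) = 2^1*7669^1*88289^( - 1 )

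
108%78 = 30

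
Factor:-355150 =-2^1 * 5^2 * 7103^1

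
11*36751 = 404261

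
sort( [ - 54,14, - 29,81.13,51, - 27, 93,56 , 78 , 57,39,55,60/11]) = [ - 54,  -  29, - 27  ,  60/11 , 14,39,  51,55,56, 57,78, 81.13,93] 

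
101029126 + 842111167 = 943140293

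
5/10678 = 5/10678 =0.00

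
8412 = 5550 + 2862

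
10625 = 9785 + 840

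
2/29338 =1/14669= 0.00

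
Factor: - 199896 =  - 2^3*3^1*8329^1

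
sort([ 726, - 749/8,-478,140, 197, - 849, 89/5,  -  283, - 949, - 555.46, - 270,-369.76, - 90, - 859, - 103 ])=[ - 949, - 859, - 849, - 555.46, - 478, - 369.76, - 283,  -  270, - 103, -749/8, - 90,  89/5,140,197, 726 ]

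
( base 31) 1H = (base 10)48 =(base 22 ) 24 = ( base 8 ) 60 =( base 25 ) 1n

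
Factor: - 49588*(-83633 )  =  2^2*7^2*11^2 * 23^1 * 7603^1= 4147193204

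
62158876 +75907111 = 138065987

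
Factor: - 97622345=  - 5^1 * 19524469^1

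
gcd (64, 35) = 1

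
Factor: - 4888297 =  - 31^1 * 137^1*1151^1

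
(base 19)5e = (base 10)109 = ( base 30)3J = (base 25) 49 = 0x6d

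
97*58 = 5626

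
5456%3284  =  2172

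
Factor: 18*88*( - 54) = -2^5 *3^5*11^1 = -85536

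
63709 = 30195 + 33514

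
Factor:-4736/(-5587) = 128/151 = 2^7*151^(-1 ) 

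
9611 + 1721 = 11332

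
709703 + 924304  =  1634007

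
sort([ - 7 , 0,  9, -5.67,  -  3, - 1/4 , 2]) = [ - 7, -5.67, - 3, - 1/4, 0,  2, 9 ] 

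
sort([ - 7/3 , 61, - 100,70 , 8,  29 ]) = [-100,  -  7/3,8, 29, 61, 70]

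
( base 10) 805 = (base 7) 2230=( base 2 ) 1100100101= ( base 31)PU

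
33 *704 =23232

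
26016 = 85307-59291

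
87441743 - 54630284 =32811459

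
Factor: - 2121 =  - 3^1*7^1*101^1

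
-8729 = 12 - 8741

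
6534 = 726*9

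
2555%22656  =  2555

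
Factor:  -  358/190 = - 179/95 = - 5^( - 1) *19^( - 1)*179^1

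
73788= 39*1892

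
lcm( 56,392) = 392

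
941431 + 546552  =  1487983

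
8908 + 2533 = 11441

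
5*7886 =39430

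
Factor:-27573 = -3^1 *7^1*13^1*101^1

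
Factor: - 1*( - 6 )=6 = 2^1*3^1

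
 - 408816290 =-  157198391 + -251617899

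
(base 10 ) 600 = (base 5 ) 4400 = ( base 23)132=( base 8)1130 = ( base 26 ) N2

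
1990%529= 403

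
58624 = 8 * 7328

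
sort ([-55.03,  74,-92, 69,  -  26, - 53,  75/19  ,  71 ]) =[- 92 ,- 55.03,  -  53, - 26,75/19 , 69, 71,74 ] 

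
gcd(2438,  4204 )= 2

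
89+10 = 99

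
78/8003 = 78/8003 = 0.01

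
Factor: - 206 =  - 2^1*103^1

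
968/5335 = 88/485 = 0.18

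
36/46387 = 36/46387 = 0.00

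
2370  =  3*790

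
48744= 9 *5416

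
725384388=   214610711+510773677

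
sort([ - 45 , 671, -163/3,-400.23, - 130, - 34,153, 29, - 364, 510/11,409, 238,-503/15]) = [-400.23, - 364,-130, - 163/3, - 45, - 34 ,-503/15 , 29,510/11, 153,238,409,  671]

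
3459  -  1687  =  1772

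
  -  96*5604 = -537984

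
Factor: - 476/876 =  - 119/219 = - 3^(- 1)*7^1 * 17^1*73^( - 1)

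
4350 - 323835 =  - 319485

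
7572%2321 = 609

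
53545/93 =575 +70/93 = 575.75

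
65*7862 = 511030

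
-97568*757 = - 73858976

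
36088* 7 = 252616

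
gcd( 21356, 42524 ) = 4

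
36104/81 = 36104/81 =445.73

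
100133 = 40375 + 59758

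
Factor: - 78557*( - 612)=2^2 * 3^2*17^2*4621^1 = 48076884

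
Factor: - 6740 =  - 2^2*5^1*337^1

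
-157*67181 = -10547417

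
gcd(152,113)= 1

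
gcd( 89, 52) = 1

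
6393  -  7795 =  - 1402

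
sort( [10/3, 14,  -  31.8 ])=[ - 31.8, 10/3,  14]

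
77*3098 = 238546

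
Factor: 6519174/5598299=2^1 *3^1* 7^(- 2)*43^( -1 )*2657^(-1)*1086529^1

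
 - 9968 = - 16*623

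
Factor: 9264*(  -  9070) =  - 84024480 = - 2^5*3^1*5^1*193^1 * 907^1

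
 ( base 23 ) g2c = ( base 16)214A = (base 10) 8522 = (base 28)AOA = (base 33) 7r8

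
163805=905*181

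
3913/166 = 3913/166= 23.57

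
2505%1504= 1001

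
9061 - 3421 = 5640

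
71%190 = 71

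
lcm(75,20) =300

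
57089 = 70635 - 13546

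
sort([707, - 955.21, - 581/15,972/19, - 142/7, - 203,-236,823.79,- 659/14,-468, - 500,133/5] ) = [ - 955.21, - 500, - 468,-236,-203, -659/14,-581/15,-142/7,133/5, 972/19, 707,823.79 ]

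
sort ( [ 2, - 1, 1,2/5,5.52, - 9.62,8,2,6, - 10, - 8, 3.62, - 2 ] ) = [ - 10, - 9.62, - 8,-2, - 1,2/5,1,2, 2, 3.62,5.52,6, 8 ] 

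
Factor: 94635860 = 2^2*5^1 * 11^1 * 149^1*2887^1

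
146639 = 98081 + 48558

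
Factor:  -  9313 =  - 67^1*139^1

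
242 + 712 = 954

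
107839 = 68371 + 39468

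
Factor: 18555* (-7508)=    - 2^2 * 3^1*5^1*1237^1 * 1877^1 = -139310940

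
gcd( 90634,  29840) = 2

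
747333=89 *8397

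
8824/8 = 1103 = 1103.00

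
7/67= 7/67=0.10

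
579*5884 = 3406836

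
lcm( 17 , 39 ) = 663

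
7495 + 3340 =10835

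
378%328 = 50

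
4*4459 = 17836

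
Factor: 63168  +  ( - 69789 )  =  -6621  =  - 3^1*2207^1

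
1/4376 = 1/4376 = 0.00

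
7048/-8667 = -1 + 1619/8667 = - 0.81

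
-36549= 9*(  -  4061 )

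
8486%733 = 423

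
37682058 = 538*70041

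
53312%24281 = 4750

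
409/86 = 409/86 = 4.76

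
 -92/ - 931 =92/931 = 0.10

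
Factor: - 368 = -2^4*23^1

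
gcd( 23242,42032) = 2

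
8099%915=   779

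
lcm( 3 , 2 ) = 6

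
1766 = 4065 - 2299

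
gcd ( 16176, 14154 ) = 2022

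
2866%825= 391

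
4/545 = 4/545  =  0.01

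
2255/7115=451/1423  =  0.32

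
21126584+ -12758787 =8367797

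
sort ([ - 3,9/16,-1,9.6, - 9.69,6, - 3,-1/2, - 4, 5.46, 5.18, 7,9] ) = [- 9.69, - 4, - 3,-3, - 1,-1/2,9/16, 5.18,  5.46,6,7, 9,9.6] 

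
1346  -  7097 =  - 5751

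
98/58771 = 98/58771 = 0.00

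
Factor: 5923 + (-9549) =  - 2^1*7^2*37^1 = - 3626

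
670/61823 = 670/61823 = 0.01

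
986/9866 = 493/4933 = 0.10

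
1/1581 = 1/1581  =  0.00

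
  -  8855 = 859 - 9714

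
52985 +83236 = 136221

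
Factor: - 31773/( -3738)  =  17/2=2^( - 1) *17^1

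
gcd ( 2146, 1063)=1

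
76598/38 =38299/19 = 2015.74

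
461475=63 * 7325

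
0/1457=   0 = 0.00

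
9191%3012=155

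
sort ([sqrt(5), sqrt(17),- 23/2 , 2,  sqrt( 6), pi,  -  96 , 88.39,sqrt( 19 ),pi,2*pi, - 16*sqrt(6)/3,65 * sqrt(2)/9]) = [ - 96,-16*sqrt(6 ) /3 , - 23/2, 2, sqrt(5 ),sqrt(6),pi, pi,sqrt(17) , sqrt(19 ),2*pi,65*sqrt( 2)/9,88.39 ] 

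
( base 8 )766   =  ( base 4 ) 13312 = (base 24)km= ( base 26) J8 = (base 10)502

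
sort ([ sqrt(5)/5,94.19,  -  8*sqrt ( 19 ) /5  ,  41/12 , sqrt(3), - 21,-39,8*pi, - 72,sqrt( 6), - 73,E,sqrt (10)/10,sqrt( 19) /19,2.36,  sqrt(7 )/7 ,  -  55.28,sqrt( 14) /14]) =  [ - 73 , - 72,-55.28, - 39, - 21, - 8*sqrt(19)/5,sqrt (19 ) /19 , sqrt( 14 ) /14, sqrt(10 )/10,sqrt(7 ) /7, sqrt(5 )/5,  sqrt ( 3),2.36, sqrt( 6),E,41/12,8*pi,  94.19] 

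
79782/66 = 1208+9/11 = 1208.82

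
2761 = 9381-6620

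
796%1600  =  796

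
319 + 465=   784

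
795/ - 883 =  - 795/883=- 0.90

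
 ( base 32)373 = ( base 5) 101144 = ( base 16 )CE3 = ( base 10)3299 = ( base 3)11112012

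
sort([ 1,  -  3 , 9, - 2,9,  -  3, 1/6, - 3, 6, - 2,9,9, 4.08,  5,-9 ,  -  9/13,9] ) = [ - 9,  -  3, - 3, - 3,  -  2  , - 2, - 9/13, 1/6,  1, 4.08,5,  6,  9, 9, 9,9,  9]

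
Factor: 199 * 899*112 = 20036912= 2^4 * 7^1 * 29^1* 31^1*199^1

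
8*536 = 4288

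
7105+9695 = 16800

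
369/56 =369/56 = 6.59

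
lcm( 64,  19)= 1216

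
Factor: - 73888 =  - 2^5*2309^1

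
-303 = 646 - 949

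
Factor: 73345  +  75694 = 11^1*17^1*797^1= 149039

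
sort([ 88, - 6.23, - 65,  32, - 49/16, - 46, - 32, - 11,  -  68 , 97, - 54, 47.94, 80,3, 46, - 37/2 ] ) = [ -68 , - 65, - 54,-46,- 32, - 37/2 , - 11, - 6.23, - 49/16 , 3,32,46, 47.94,80, 88 , 97] 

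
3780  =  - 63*( - 60 )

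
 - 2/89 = - 1+87/89 = -  0.02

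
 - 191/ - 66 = 2 + 59/66 =2.89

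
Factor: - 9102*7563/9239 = - 68838426/9239 = - 2^1 * 3^2*37^1*41^1*2521^1*9239^ (-1 )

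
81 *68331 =5534811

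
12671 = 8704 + 3967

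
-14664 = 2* (  -  7332) 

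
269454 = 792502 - 523048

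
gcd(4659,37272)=4659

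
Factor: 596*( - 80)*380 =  - 18118400 = -2^8*5^2*19^1*149^1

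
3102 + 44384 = 47486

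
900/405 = 2 + 2/9 = 2.22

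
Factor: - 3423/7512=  - 1141/2504 = - 2^( -3)*7^1*163^1*313^(-1) 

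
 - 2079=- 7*297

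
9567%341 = 19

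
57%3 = 0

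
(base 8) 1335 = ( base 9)1004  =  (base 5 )10413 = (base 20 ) 1GD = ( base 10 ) 733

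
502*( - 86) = - 43172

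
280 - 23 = 257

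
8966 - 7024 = 1942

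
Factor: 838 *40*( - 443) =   -  14849360 = - 2^4 * 5^1*419^1*443^1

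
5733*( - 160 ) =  - 917280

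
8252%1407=1217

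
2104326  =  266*7911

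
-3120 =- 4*780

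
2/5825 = 2/5825 = 0.00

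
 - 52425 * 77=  - 4036725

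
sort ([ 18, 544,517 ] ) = [ 18,517,544] 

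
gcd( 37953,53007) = 3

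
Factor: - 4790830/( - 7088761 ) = 2^1*5^1*11^1 * 23^(-1) * 89^ ( - 1)*97^1*449^1 * 3463^( - 1 ) 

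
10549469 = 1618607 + 8930862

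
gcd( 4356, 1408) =44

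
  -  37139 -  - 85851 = 48712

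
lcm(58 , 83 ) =4814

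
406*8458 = 3433948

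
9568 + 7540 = 17108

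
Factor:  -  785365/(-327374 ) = 2^(-1)*5^1 * 7^1*19^1*191^(-1)*857^(  -  1 )*1181^1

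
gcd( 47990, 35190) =10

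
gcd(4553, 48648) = 1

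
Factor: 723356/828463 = 2^2*139^1 * 673^(-1)*1231^ (  -  1)*1301^1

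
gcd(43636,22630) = 2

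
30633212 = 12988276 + 17644936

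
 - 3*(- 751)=2253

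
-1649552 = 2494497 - 4144049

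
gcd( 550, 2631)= 1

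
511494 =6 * 85249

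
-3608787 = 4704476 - 8313263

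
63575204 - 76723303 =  - 13148099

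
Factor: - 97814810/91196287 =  - 2^1*5^1*7^(-1 )*13^( - 2 )*127^ (-1 )*607^( - 1) * 9781481^1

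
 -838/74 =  - 12+25/37  =  - 11.32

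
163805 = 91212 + 72593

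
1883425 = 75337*25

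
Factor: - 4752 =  - 2^4*3^3 *11^1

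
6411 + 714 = 7125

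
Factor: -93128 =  - 2^3 * 7^1*1663^1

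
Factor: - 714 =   -  2^1*3^1*7^1*17^1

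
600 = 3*200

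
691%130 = 41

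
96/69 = 1+9/23 = 1.39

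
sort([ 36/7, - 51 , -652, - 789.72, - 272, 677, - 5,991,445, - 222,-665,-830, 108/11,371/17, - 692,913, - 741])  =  [ - 830,- 789.72, - 741 , - 692, - 665, - 652,  -  272, - 222,-51, - 5,  36/7, 108/11,371/17,  445,677, 913  ,  991]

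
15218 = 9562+5656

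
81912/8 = 10239 = 10239.00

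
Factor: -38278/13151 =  - 2^1*13151^( - 1) * 19139^1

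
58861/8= 7357 + 5/8= 7357.62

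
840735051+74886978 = 915622029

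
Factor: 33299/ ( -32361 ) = -71/69 = - 3^( - 1)*23^(-1 )*71^1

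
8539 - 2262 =6277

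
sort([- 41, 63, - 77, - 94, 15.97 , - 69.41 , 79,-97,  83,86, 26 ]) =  [ - 97, - 94, - 77,-69.41, - 41,15.97, 26, 63 , 79 , 83 , 86]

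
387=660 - 273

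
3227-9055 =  - 5828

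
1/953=1/953=0.00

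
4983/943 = 5 + 268/943 = 5.28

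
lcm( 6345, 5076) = 25380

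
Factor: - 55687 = -233^1*239^1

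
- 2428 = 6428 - 8856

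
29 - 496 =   -  467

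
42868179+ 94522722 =137390901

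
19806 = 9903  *2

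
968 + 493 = 1461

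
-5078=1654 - 6732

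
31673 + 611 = 32284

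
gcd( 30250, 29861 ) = 1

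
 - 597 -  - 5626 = 5029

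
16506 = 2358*7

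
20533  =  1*20533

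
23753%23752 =1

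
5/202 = 5/202  =  0.02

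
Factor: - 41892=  - 2^2*3^1*3491^1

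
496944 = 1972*252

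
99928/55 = 1816 + 48/55 =1816.87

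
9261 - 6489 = 2772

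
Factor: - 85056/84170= - 96/95 = - 2^5 * 3^1* 5^( - 1)*19^( - 1)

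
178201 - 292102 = -113901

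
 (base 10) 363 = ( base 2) 101101011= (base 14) 1BD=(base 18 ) 123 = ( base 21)h6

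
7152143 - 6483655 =668488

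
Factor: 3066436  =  2^2 *766609^1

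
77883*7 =545181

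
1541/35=44 + 1/35 =44.03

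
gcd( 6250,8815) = 5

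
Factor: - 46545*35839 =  - 1668126255 = -3^1*5^1 * 29^1 *107^1*35839^1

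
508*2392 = 1215136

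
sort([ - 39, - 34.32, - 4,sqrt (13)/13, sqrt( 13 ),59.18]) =[ - 39, - 34.32 , - 4, sqrt(13 )/13,sqrt(13), 59.18 ]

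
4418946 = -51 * ( - 86646 )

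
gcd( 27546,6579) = 3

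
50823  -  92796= - 41973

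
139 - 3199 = - 3060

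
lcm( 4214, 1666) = 71638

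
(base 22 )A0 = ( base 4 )3130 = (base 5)1340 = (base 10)220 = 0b11011100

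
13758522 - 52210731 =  - 38452209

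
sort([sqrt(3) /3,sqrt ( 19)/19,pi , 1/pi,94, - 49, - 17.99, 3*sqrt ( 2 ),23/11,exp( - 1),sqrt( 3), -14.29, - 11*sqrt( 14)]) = [ - 49, - 11*sqrt(14), - 17.99, - 14.29,sqrt( 19)/19, 1/pi, exp ( - 1) , sqrt( 3)/3,  sqrt( 3 ),  23/11 , pi, 3* sqrt (2),94]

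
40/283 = 40/283 = 0.14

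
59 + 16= 75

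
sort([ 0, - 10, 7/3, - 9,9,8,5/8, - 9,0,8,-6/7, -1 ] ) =[-10 ,-9,  -  9,-1, - 6/7,0 , 0,  5/8,  7/3, 8,8,9 ]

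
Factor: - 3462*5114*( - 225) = 3983550300  =  2^2*3^3 * 5^2*577^1*2557^1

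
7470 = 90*83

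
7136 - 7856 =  - 720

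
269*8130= 2186970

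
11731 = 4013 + 7718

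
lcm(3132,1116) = 97092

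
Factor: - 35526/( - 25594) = 93/67  =  3^1*31^1*67^(- 1 )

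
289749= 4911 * 59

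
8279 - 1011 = 7268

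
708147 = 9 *78683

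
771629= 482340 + 289289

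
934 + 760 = 1694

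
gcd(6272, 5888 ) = 128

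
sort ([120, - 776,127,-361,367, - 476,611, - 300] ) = [ - 776 , - 476,-361  ,  -  300, 120,127, 367,611]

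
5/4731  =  5/4731 = 0.00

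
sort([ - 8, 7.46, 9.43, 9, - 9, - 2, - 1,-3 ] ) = [- 9,-8,  -  3, - 2,  -  1, 7.46, 9,9.43]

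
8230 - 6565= 1665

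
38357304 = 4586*8364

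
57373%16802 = 6967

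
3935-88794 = -84859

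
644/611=644/611 = 1.05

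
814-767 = 47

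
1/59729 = 1/59729= 0.00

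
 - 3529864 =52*( - 67882)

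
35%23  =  12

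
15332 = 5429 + 9903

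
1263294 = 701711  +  561583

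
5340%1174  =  644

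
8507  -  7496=1011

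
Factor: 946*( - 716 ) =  - 677336 = - 2^3*11^1*43^1 * 179^1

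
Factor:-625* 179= - 111875 = - 5^4*179^1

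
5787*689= 3987243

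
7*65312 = 457184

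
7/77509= 7/77509=0.00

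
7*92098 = 644686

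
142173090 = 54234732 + 87938358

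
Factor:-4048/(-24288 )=2^(-1 )*3^( - 1) = 1/6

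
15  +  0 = 15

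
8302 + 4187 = 12489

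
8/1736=1/217= 0.00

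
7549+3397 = 10946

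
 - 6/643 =  -  1 +637/643 = - 0.01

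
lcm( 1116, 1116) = 1116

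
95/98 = 95/98 = 0.97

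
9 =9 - 0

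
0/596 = 0 = 0.00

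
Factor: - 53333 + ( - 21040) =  - 3^1*13^1*1907^1  =  - 74373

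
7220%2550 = 2120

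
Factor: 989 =23^1*43^1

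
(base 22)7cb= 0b111001001111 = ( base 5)104123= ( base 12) 2153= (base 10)3663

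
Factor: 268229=13^1 * 47^1*439^1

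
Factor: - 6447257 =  - 6447257^1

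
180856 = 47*3848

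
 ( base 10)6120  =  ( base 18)10g0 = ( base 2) 1011111101000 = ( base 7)23562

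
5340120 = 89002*60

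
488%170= 148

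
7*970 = 6790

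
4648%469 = 427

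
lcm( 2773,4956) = 232932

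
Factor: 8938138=2^1 * 11^1*107^1*3797^1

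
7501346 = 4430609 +3070737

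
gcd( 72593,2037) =1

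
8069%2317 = 1118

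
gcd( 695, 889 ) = 1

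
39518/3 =39518/3 = 13172.67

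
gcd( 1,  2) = 1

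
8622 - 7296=1326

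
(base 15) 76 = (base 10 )111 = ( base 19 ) 5g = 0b1101111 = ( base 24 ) 4F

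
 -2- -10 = 8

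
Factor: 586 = 2^1*293^1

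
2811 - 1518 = 1293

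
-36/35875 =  - 36/35875 = - 0.00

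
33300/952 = 34+233/238 = 34.98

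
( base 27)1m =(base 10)49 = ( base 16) 31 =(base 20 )29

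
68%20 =8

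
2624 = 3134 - 510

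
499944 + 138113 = 638057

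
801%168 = 129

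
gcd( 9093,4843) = 1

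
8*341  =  2728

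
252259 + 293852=546111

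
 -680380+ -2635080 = - 3315460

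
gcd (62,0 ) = 62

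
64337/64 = 64337/64 = 1005.27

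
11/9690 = 11/9690  =  0.00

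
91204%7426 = 2092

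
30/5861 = 30/5861=0.01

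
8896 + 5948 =14844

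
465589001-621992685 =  - 156403684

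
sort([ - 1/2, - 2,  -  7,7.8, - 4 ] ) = [- 7, - 4, -2, - 1/2,7.8]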